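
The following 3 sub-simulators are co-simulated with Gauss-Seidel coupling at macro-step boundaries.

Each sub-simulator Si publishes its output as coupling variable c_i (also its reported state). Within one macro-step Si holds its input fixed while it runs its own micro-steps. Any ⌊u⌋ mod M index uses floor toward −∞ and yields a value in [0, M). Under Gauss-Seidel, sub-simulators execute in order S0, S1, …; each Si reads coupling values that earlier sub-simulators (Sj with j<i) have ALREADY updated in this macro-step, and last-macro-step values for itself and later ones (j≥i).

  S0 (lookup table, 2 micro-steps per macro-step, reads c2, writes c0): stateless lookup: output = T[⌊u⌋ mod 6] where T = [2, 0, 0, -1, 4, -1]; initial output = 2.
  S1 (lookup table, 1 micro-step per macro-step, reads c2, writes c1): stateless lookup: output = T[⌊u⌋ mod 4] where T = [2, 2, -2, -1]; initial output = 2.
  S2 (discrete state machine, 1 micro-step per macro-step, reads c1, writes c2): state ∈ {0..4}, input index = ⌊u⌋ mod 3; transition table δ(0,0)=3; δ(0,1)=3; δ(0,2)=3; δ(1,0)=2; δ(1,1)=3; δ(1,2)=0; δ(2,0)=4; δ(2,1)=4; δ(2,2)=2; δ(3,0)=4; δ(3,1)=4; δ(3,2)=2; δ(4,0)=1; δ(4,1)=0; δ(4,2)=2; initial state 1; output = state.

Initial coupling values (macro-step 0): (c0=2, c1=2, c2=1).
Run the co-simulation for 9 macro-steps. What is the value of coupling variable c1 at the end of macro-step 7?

macro 1: S0 reads c2=1 → after 2×micro: 0; S1 reads c2=1 → after 1×micro: 2; S2 reads c1=2 → after 1×micro: 0 ⇒ (c0=0, c1=2, c2=0)
macro 2: S0 reads c2=0 → after 2×micro: 2; S1 reads c2=0 → after 1×micro: 2; S2 reads c1=2 → after 1×micro: 3 ⇒ (c0=2, c1=2, c2=3)
macro 3: S0 reads c2=3 → after 2×micro: -1; S1 reads c2=3 → after 1×micro: -1; S2 reads c1=-1 → after 1×micro: 2 ⇒ (c0=-1, c1=-1, c2=2)
macro 4: S0 reads c2=2 → after 2×micro: 0; S1 reads c2=2 → after 1×micro: -2; S2 reads c1=-2 → after 1×micro: 4 ⇒ (c0=0, c1=-2, c2=4)
macro 5: S0 reads c2=4 → after 2×micro: 4; S1 reads c2=4 → after 1×micro: 2; S2 reads c1=2 → after 1×micro: 2 ⇒ (c0=4, c1=2, c2=2)
macro 6: S0 reads c2=2 → after 2×micro: 0; S1 reads c2=2 → after 1×micro: -2; S2 reads c1=-2 → after 1×micro: 4 ⇒ (c0=0, c1=-2, c2=4)
macro 7: S0 reads c2=4 → after 2×micro: 4; S1 reads c2=4 → after 1×micro: 2; S2 reads c1=2 → after 1×micro: 2 ⇒ (c0=4, c1=2, c2=2)
macro 8: S0 reads c2=2 → after 2×micro: 0; S1 reads c2=2 → after 1×micro: -2; S2 reads c1=-2 → after 1×micro: 4 ⇒ (c0=0, c1=-2, c2=4)
macro 9: S0 reads c2=4 → after 2×micro: 4; S1 reads c2=4 → after 1×micro: 2; S2 reads c1=2 → after 1×micro: 2 ⇒ (c0=4, c1=2, c2=2)

c1 at macro-step 7 = 2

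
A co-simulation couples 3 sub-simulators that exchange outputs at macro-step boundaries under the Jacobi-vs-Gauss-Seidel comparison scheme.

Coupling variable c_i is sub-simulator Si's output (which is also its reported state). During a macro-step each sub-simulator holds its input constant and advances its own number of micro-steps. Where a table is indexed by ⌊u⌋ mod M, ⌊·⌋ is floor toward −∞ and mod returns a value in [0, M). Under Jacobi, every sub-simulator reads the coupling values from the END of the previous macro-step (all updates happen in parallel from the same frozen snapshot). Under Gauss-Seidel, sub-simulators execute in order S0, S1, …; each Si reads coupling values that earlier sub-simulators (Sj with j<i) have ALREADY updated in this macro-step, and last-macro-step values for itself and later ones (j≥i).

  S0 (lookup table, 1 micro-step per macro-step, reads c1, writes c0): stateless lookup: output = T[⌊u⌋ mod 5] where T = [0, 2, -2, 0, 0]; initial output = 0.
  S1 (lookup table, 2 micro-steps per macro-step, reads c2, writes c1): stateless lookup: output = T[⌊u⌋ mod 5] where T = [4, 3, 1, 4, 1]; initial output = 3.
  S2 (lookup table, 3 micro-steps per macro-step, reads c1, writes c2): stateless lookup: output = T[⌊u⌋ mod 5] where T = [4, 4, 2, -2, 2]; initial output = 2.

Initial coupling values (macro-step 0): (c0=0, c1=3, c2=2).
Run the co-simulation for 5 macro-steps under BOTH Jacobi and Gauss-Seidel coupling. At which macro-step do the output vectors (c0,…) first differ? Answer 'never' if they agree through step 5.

[Jacobi] macro 1: S0 reads c1=3 → after 1×micro: 0; S1 reads c2=2 → after 2×micro: 1; S2 reads c1=3 → after 3×micro: -2 ⇒ (c0=0, c1=1, c2=-2)
[Jacobi] macro 2: S0 reads c1=1 → after 1×micro: 2; S1 reads c2=-2 → after 2×micro: 4; S2 reads c1=1 → after 3×micro: 4 ⇒ (c0=2, c1=4, c2=4)
[Jacobi] macro 3: S0 reads c1=4 → after 1×micro: 0; S1 reads c2=4 → after 2×micro: 1; S2 reads c1=4 → after 3×micro: 2 ⇒ (c0=0, c1=1, c2=2)
[Jacobi] macro 4: S0 reads c1=1 → after 1×micro: 2; S1 reads c2=2 → after 2×micro: 1; S2 reads c1=1 → after 3×micro: 4 ⇒ (c0=2, c1=1, c2=4)
[Jacobi] macro 5: S0 reads c1=1 → after 1×micro: 2; S1 reads c2=4 → after 2×micro: 1; S2 reads c1=1 → after 3×micro: 4 ⇒ (c0=2, c1=1, c2=4)
[Gauss-Seidel] macro 1: S0 reads c1=3 → after 1×micro: 0; S1 reads c2=2 → after 2×micro: 1; S2 reads c1=1 → after 3×micro: 4 ⇒ (c0=0, c1=1, c2=4)
[Gauss-Seidel] macro 2: S0 reads c1=1 → after 1×micro: 2; S1 reads c2=4 → after 2×micro: 1; S2 reads c1=1 → after 3×micro: 4 ⇒ (c0=2, c1=1, c2=4)
[Gauss-Seidel] macro 3: S0 reads c1=1 → after 1×micro: 2; S1 reads c2=4 → after 2×micro: 1; S2 reads c1=1 → after 3×micro: 4 ⇒ (c0=2, c1=1, c2=4)
[Gauss-Seidel] macro 4: S0 reads c1=1 → after 1×micro: 2; S1 reads c2=4 → after 2×micro: 1; S2 reads c1=1 → after 3×micro: 4 ⇒ (c0=2, c1=1, c2=4)
[Gauss-Seidel] macro 5: S0 reads c1=1 → after 1×micro: 2; S1 reads c2=4 → after 2×micro: 1; S2 reads c1=1 → after 3×micro: 4 ⇒ (c0=2, c1=1, c2=4)

first divergence at macro-step: 1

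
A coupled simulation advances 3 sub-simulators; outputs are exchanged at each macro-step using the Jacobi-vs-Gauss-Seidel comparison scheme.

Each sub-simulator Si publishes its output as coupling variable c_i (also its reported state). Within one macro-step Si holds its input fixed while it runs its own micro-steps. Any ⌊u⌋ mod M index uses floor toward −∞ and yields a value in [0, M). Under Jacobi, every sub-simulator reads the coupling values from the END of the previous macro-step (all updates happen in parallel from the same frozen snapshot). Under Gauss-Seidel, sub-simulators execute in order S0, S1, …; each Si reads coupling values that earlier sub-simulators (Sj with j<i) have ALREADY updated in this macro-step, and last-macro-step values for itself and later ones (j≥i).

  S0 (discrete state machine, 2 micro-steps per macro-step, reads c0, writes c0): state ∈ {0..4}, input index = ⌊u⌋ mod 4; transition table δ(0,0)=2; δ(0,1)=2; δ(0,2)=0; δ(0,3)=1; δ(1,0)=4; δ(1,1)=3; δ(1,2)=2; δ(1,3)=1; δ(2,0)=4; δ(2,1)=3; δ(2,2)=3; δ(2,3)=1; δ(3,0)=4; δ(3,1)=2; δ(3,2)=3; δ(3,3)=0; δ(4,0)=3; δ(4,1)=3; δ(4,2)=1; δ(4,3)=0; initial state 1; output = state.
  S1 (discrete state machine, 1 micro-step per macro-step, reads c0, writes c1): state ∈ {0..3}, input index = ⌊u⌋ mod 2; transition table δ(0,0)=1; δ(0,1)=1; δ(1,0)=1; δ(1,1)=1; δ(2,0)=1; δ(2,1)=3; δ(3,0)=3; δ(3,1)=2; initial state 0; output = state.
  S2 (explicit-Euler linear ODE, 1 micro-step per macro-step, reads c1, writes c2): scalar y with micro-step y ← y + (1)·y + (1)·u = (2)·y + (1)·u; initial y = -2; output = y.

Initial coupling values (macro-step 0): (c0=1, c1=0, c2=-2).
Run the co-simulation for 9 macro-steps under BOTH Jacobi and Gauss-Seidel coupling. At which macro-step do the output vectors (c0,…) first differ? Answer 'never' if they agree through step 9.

first divergence at macro-step: 1

[Jacobi] macro 1: S0 reads c0=1 → after 2×micro: 2; S1 reads c0=1 → after 1×micro: 1; S2 reads c1=0 → after 1×micro: -4 ⇒ (c0=2, c1=1, c2=-4)
[Jacobi] macro 2: S0 reads c0=2 → after 2×micro: 3; S1 reads c0=2 → after 1×micro: 1; S2 reads c1=1 → after 1×micro: -7 ⇒ (c0=3, c1=1, c2=-7)
[Jacobi] macro 3: S0 reads c0=3 → after 2×micro: 1; S1 reads c0=3 → after 1×micro: 1; S2 reads c1=1 → after 1×micro: -13 ⇒ (c0=1, c1=1, c2=-13)
[Jacobi] macro 4: S0 reads c0=1 → after 2×micro: 2; S1 reads c0=1 → after 1×micro: 1; S2 reads c1=1 → after 1×micro: -25 ⇒ (c0=2, c1=1, c2=-25)
[Jacobi] macro 5: S0 reads c0=2 → after 2×micro: 3; S1 reads c0=2 → after 1×micro: 1; S2 reads c1=1 → after 1×micro: -49 ⇒ (c0=3, c1=1, c2=-49)
[Jacobi] macro 6: S0 reads c0=3 → after 2×micro: 1; S1 reads c0=3 → after 1×micro: 1; S2 reads c1=1 → after 1×micro: -97 ⇒ (c0=1, c1=1, c2=-97)
[Jacobi] macro 7: S0 reads c0=1 → after 2×micro: 2; S1 reads c0=1 → after 1×micro: 1; S2 reads c1=1 → after 1×micro: -193 ⇒ (c0=2, c1=1, c2=-193)
[Jacobi] macro 8: S0 reads c0=2 → after 2×micro: 3; S1 reads c0=2 → after 1×micro: 1; S2 reads c1=1 → after 1×micro: -385 ⇒ (c0=3, c1=1, c2=-385)
[Jacobi] macro 9: S0 reads c0=3 → after 2×micro: 1; S1 reads c0=3 → after 1×micro: 1; S2 reads c1=1 → after 1×micro: -769 ⇒ (c0=1, c1=1, c2=-769)
[Gauss-Seidel] macro 1: S0 reads c0=1 → after 2×micro: 2; S1 reads c0=2 → after 1×micro: 1; S2 reads c1=1 → after 1×micro: -3 ⇒ (c0=2, c1=1, c2=-3)
[Gauss-Seidel] macro 2: S0 reads c0=2 → after 2×micro: 3; S1 reads c0=3 → after 1×micro: 1; S2 reads c1=1 → after 1×micro: -5 ⇒ (c0=3, c1=1, c2=-5)
[Gauss-Seidel] macro 3: S0 reads c0=3 → after 2×micro: 1; S1 reads c0=1 → after 1×micro: 1; S2 reads c1=1 → after 1×micro: -9 ⇒ (c0=1, c1=1, c2=-9)
[Gauss-Seidel] macro 4: S0 reads c0=1 → after 2×micro: 2; S1 reads c0=2 → after 1×micro: 1; S2 reads c1=1 → after 1×micro: -17 ⇒ (c0=2, c1=1, c2=-17)
[Gauss-Seidel] macro 5: S0 reads c0=2 → after 2×micro: 3; S1 reads c0=3 → after 1×micro: 1; S2 reads c1=1 → after 1×micro: -33 ⇒ (c0=3, c1=1, c2=-33)
[Gauss-Seidel] macro 6: S0 reads c0=3 → after 2×micro: 1; S1 reads c0=1 → after 1×micro: 1; S2 reads c1=1 → after 1×micro: -65 ⇒ (c0=1, c1=1, c2=-65)
[Gauss-Seidel] macro 7: S0 reads c0=1 → after 2×micro: 2; S1 reads c0=2 → after 1×micro: 1; S2 reads c1=1 → after 1×micro: -129 ⇒ (c0=2, c1=1, c2=-129)
[Gauss-Seidel] macro 8: S0 reads c0=2 → after 2×micro: 3; S1 reads c0=3 → after 1×micro: 1; S2 reads c1=1 → after 1×micro: -257 ⇒ (c0=3, c1=1, c2=-257)
[Gauss-Seidel] macro 9: S0 reads c0=3 → after 2×micro: 1; S1 reads c0=1 → after 1×micro: 1; S2 reads c1=1 → after 1×micro: -513 ⇒ (c0=1, c1=1, c2=-513)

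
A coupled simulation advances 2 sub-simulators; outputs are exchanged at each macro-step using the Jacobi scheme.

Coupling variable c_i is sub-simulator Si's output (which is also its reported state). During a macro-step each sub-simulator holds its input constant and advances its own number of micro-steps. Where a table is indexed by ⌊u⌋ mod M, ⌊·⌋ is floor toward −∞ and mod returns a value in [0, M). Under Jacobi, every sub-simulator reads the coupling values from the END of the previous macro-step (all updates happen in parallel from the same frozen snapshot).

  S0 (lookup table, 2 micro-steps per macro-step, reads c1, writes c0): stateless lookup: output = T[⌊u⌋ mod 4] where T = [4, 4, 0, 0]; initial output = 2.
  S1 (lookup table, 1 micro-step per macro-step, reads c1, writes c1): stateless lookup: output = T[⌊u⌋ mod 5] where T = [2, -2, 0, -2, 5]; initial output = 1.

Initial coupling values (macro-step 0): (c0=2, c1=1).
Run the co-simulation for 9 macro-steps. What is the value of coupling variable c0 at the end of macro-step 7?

macro 1: S0 reads c1=1 → after 2×micro: 4; S1 reads c1=1 → after 1×micro: -2 ⇒ (c0=4, c1=-2)
macro 2: S0 reads c1=-2 → after 2×micro: 0; S1 reads c1=-2 → after 1×micro: -2 ⇒ (c0=0, c1=-2)
macro 3: S0 reads c1=-2 → after 2×micro: 0; S1 reads c1=-2 → after 1×micro: -2 ⇒ (c0=0, c1=-2)
macro 4: S0 reads c1=-2 → after 2×micro: 0; S1 reads c1=-2 → after 1×micro: -2 ⇒ (c0=0, c1=-2)
macro 5: S0 reads c1=-2 → after 2×micro: 0; S1 reads c1=-2 → after 1×micro: -2 ⇒ (c0=0, c1=-2)
macro 6: S0 reads c1=-2 → after 2×micro: 0; S1 reads c1=-2 → after 1×micro: -2 ⇒ (c0=0, c1=-2)
macro 7: S0 reads c1=-2 → after 2×micro: 0; S1 reads c1=-2 → after 1×micro: -2 ⇒ (c0=0, c1=-2)
macro 8: S0 reads c1=-2 → after 2×micro: 0; S1 reads c1=-2 → after 1×micro: -2 ⇒ (c0=0, c1=-2)
macro 9: S0 reads c1=-2 → after 2×micro: 0; S1 reads c1=-2 → after 1×micro: -2 ⇒ (c0=0, c1=-2)

c0 at macro-step 7 = 0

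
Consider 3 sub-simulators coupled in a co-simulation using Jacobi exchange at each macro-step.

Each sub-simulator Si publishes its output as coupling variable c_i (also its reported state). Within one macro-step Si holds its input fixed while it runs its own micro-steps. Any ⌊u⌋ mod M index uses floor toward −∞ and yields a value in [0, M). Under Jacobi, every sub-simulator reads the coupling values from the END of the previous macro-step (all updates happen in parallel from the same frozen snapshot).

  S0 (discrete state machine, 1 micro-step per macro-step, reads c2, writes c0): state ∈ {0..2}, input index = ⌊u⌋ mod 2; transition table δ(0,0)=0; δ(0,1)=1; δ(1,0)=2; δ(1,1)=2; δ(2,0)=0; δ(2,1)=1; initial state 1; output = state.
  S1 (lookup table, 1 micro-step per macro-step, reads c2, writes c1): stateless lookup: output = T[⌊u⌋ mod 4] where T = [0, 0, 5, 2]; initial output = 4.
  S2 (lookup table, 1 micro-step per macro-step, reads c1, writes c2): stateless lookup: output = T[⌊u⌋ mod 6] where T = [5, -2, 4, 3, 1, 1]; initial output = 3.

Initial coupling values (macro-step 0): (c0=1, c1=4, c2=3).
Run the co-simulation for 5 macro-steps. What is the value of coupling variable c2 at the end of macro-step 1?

macro 1: S0 reads c2=3 → after 1×micro: 2; S1 reads c2=3 → after 1×micro: 2; S2 reads c1=4 → after 1×micro: 1 ⇒ (c0=2, c1=2, c2=1)
macro 2: S0 reads c2=1 → after 1×micro: 1; S1 reads c2=1 → after 1×micro: 0; S2 reads c1=2 → after 1×micro: 4 ⇒ (c0=1, c1=0, c2=4)
macro 3: S0 reads c2=4 → after 1×micro: 2; S1 reads c2=4 → after 1×micro: 0; S2 reads c1=0 → after 1×micro: 5 ⇒ (c0=2, c1=0, c2=5)
macro 4: S0 reads c2=5 → after 1×micro: 1; S1 reads c2=5 → after 1×micro: 0; S2 reads c1=0 → after 1×micro: 5 ⇒ (c0=1, c1=0, c2=5)
macro 5: S0 reads c2=5 → after 1×micro: 2; S1 reads c2=5 → after 1×micro: 0; S2 reads c1=0 → after 1×micro: 5 ⇒ (c0=2, c1=0, c2=5)

c2 at macro-step 1 = 1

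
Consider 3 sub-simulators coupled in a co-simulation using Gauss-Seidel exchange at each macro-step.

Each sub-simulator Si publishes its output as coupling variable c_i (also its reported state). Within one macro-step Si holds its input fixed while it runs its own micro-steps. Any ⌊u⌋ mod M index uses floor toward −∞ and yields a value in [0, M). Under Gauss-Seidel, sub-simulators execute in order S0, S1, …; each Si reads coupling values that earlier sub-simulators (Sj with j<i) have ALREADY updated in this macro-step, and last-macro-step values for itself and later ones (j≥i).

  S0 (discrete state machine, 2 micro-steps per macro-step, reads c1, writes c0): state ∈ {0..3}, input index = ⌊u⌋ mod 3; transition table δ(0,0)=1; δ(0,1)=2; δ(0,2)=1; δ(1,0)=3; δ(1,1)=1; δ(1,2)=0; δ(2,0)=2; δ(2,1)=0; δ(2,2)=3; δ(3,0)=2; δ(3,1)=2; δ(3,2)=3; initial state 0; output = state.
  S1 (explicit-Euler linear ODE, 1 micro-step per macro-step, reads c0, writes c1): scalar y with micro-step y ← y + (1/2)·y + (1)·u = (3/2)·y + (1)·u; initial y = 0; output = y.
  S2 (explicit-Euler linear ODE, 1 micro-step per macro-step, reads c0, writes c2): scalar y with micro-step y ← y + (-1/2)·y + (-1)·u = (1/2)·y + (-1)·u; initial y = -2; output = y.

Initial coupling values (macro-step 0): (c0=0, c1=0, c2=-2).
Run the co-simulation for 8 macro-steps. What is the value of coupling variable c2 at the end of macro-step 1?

macro 1: S0 reads c1=0 → after 2×micro: 3; S1 reads c0=3 → after 1×micro: 3; S2 reads c0=3 → after 1×micro: -4 ⇒ (c0=3, c1=3, c2=-4)
macro 2: S0 reads c1=3 → after 2×micro: 2; S1 reads c0=2 → after 1×micro: 13/2; S2 reads c0=2 → after 1×micro: -4 ⇒ (c0=2, c1=13/2, c2=-4)
macro 3: S0 reads c1=13/2 → after 2×micro: 2; S1 reads c0=2 → after 1×micro: 47/4; S2 reads c0=2 → after 1×micro: -4 ⇒ (c0=2, c1=47/4, c2=-4)
macro 4: S0 reads c1=47/4 → after 2×micro: 3; S1 reads c0=3 → after 1×micro: 165/8; S2 reads c0=3 → after 1×micro: -5 ⇒ (c0=3, c1=165/8, c2=-5)
macro 5: S0 reads c1=165/8 → after 2×micro: 3; S1 reads c0=3 → after 1×micro: 543/16; S2 reads c0=3 → after 1×micro: -11/2 ⇒ (c0=3, c1=543/16, c2=-11/2)
macro 6: S0 reads c1=543/16 → after 2×micro: 2; S1 reads c0=2 → after 1×micro: 1693/32; S2 reads c0=2 → after 1×micro: -19/4 ⇒ (c0=2, c1=1693/32, c2=-19/4)
macro 7: S0 reads c1=1693/32 → after 2×micro: 2; S1 reads c0=2 → after 1×micro: 5207/64; S2 reads c0=2 → after 1×micro: -35/8 ⇒ (c0=2, c1=5207/64, c2=-35/8)
macro 8: S0 reads c1=5207/64 → after 2×micro: 2; S1 reads c0=2 → after 1×micro: 15877/128; S2 reads c0=2 → after 1×micro: -67/16 ⇒ (c0=2, c1=15877/128, c2=-67/16)

c2 at macro-step 1 = -4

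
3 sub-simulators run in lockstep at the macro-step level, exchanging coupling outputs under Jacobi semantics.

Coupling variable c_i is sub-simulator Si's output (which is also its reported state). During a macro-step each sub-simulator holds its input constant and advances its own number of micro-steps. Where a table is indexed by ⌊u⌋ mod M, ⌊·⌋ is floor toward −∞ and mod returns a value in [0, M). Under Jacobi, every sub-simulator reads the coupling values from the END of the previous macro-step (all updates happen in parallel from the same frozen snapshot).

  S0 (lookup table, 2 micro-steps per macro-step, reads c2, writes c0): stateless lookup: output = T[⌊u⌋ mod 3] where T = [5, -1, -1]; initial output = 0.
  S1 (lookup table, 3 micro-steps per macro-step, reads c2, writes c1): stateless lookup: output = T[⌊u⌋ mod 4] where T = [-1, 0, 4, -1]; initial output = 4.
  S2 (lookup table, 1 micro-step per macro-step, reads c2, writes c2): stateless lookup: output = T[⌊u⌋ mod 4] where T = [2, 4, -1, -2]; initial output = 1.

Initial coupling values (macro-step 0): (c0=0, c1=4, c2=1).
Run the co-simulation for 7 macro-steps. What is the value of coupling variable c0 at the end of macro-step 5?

c0 at macro-step 5 = -1

macro 1: S0 reads c2=1 → after 2×micro: -1; S1 reads c2=1 → after 3×micro: 0; S2 reads c2=1 → after 1×micro: 4 ⇒ (c0=-1, c1=0, c2=4)
macro 2: S0 reads c2=4 → after 2×micro: -1; S1 reads c2=4 → after 3×micro: -1; S2 reads c2=4 → after 1×micro: 2 ⇒ (c0=-1, c1=-1, c2=2)
macro 3: S0 reads c2=2 → after 2×micro: -1; S1 reads c2=2 → after 3×micro: 4; S2 reads c2=2 → after 1×micro: -1 ⇒ (c0=-1, c1=4, c2=-1)
macro 4: S0 reads c2=-1 → after 2×micro: -1; S1 reads c2=-1 → after 3×micro: -1; S2 reads c2=-1 → after 1×micro: -2 ⇒ (c0=-1, c1=-1, c2=-2)
macro 5: S0 reads c2=-2 → after 2×micro: -1; S1 reads c2=-2 → after 3×micro: 4; S2 reads c2=-2 → after 1×micro: -1 ⇒ (c0=-1, c1=4, c2=-1)
macro 6: S0 reads c2=-1 → after 2×micro: -1; S1 reads c2=-1 → after 3×micro: -1; S2 reads c2=-1 → after 1×micro: -2 ⇒ (c0=-1, c1=-1, c2=-2)
macro 7: S0 reads c2=-2 → after 2×micro: -1; S1 reads c2=-2 → after 3×micro: 4; S2 reads c2=-2 → after 1×micro: -1 ⇒ (c0=-1, c1=4, c2=-1)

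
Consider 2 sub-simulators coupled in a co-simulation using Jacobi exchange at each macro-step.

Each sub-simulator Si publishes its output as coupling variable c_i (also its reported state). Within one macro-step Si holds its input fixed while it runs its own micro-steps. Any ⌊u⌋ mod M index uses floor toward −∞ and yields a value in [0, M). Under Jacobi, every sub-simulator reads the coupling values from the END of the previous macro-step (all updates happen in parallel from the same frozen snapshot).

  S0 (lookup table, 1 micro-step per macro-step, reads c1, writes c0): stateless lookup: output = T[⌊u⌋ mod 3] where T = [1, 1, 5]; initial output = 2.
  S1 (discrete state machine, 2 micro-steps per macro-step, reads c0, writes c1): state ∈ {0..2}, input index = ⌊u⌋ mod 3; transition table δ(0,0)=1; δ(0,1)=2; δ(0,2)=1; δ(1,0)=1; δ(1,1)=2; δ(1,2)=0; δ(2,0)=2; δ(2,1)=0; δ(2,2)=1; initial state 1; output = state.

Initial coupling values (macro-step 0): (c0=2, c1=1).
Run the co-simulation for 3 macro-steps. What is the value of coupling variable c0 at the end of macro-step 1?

macro 1: S0 reads c1=1 → after 1×micro: 1; S1 reads c0=2 → after 2×micro: 1 ⇒ (c0=1, c1=1)
macro 2: S0 reads c1=1 → after 1×micro: 1; S1 reads c0=1 → after 2×micro: 0 ⇒ (c0=1, c1=0)
macro 3: S0 reads c1=0 → after 1×micro: 1; S1 reads c0=1 → after 2×micro: 0 ⇒ (c0=1, c1=0)

c0 at macro-step 1 = 1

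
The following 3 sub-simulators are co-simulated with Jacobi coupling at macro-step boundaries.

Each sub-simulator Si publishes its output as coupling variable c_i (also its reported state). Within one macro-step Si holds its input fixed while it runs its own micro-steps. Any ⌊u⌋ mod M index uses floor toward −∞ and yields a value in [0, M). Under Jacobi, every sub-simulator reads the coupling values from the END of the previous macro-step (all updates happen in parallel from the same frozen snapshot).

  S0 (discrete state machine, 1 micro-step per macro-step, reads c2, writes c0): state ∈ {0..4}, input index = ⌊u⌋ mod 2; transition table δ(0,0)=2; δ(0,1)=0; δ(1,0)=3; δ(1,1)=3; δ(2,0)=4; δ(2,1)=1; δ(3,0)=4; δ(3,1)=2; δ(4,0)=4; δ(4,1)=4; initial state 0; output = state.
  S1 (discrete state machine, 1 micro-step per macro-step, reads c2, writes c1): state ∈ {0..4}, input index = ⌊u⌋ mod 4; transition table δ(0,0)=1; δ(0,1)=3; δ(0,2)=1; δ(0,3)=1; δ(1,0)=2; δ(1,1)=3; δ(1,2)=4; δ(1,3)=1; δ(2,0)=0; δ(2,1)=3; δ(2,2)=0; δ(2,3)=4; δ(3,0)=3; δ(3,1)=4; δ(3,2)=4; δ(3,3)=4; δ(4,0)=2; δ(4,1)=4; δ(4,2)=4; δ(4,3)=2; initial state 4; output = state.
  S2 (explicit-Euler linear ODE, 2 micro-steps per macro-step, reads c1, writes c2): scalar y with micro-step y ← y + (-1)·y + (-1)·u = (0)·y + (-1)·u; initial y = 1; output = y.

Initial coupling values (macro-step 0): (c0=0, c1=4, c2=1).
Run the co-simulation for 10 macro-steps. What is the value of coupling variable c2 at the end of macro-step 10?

macro 1: S0 reads c2=1 → after 1×micro: 0; S1 reads c2=1 → after 1×micro: 4; S2 reads c1=4 → after 2×micro: -4 ⇒ (c0=0, c1=4, c2=-4)
macro 2: S0 reads c2=-4 → after 1×micro: 2; S1 reads c2=-4 → after 1×micro: 2; S2 reads c1=4 → after 2×micro: -4 ⇒ (c0=2, c1=2, c2=-4)
macro 3: S0 reads c2=-4 → after 1×micro: 4; S1 reads c2=-4 → after 1×micro: 0; S2 reads c1=2 → after 2×micro: -2 ⇒ (c0=4, c1=0, c2=-2)
macro 4: S0 reads c2=-2 → after 1×micro: 4; S1 reads c2=-2 → after 1×micro: 1; S2 reads c1=0 → after 2×micro: 0 ⇒ (c0=4, c1=1, c2=0)
macro 5: S0 reads c2=0 → after 1×micro: 4; S1 reads c2=0 → after 1×micro: 2; S2 reads c1=1 → after 2×micro: -1 ⇒ (c0=4, c1=2, c2=-1)
macro 6: S0 reads c2=-1 → after 1×micro: 4; S1 reads c2=-1 → after 1×micro: 4; S2 reads c1=2 → after 2×micro: -2 ⇒ (c0=4, c1=4, c2=-2)
macro 7: S0 reads c2=-2 → after 1×micro: 4; S1 reads c2=-2 → after 1×micro: 4; S2 reads c1=4 → after 2×micro: -4 ⇒ (c0=4, c1=4, c2=-4)
macro 8: S0 reads c2=-4 → after 1×micro: 4; S1 reads c2=-4 → after 1×micro: 2; S2 reads c1=4 → after 2×micro: -4 ⇒ (c0=4, c1=2, c2=-4)
macro 9: S0 reads c2=-4 → after 1×micro: 4; S1 reads c2=-4 → after 1×micro: 0; S2 reads c1=2 → after 2×micro: -2 ⇒ (c0=4, c1=0, c2=-2)
macro 10: S0 reads c2=-2 → after 1×micro: 4; S1 reads c2=-2 → after 1×micro: 1; S2 reads c1=0 → after 2×micro: 0 ⇒ (c0=4, c1=1, c2=0)

c2 at macro-step 10 = 0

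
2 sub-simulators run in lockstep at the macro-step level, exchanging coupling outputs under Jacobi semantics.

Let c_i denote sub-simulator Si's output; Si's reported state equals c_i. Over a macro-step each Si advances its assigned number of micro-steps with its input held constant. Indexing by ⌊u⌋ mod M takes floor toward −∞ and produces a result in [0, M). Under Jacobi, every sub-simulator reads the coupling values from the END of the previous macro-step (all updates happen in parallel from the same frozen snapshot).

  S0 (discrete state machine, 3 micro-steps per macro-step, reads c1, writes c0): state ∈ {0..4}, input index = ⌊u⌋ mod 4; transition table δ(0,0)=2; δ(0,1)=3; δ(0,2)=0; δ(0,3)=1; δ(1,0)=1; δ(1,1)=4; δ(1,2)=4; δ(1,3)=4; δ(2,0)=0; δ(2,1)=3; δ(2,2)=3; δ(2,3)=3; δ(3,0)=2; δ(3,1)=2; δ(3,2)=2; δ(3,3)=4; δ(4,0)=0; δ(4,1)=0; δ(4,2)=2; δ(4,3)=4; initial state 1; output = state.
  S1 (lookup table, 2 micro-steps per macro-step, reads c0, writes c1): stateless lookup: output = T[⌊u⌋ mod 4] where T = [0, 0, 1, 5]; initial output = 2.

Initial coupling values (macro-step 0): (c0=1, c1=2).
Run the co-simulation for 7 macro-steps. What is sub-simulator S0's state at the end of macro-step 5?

S0 state at macro-step 5 = 3

macro 1: S0 reads c1=2 → after 3×micro: 3; S1 reads c0=1 → after 2×micro: 0 ⇒ (c0=3, c1=0)
macro 2: S0 reads c1=0 → after 3×micro: 2; S1 reads c0=3 → after 2×micro: 5 ⇒ (c0=2, c1=5)
macro 3: S0 reads c1=5 → after 3×micro: 3; S1 reads c0=2 → after 2×micro: 1 ⇒ (c0=3, c1=1)
macro 4: S0 reads c1=1 → after 3×micro: 2; S1 reads c0=3 → after 2×micro: 5 ⇒ (c0=2, c1=5)
macro 5: S0 reads c1=5 → after 3×micro: 3; S1 reads c0=2 → after 2×micro: 1 ⇒ (c0=3, c1=1)
macro 6: S0 reads c1=1 → after 3×micro: 2; S1 reads c0=3 → after 2×micro: 5 ⇒ (c0=2, c1=5)
macro 7: S0 reads c1=5 → after 3×micro: 3; S1 reads c0=2 → after 2×micro: 1 ⇒ (c0=3, c1=1)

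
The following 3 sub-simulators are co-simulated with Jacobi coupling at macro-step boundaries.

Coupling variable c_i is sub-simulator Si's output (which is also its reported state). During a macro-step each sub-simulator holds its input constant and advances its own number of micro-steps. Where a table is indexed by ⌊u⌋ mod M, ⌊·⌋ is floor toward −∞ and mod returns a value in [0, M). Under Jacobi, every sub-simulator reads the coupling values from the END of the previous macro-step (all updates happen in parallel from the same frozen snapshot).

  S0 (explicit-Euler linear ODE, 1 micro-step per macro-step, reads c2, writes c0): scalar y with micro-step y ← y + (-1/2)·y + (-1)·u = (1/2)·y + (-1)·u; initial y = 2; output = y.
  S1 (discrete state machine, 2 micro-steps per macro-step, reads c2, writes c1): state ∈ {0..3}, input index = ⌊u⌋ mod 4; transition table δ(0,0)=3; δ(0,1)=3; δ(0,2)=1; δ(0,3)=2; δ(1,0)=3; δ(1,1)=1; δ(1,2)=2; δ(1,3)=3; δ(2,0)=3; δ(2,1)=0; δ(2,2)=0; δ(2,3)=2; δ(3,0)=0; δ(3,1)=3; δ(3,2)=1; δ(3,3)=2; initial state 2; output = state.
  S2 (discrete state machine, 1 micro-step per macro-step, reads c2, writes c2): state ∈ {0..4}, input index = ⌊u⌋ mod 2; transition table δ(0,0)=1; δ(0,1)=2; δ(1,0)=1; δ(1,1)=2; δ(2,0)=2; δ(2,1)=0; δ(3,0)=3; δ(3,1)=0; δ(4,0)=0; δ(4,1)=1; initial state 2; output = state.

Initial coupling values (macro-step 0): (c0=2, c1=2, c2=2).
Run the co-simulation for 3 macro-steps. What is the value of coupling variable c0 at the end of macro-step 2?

c0 at macro-step 2 = -5/2

macro 1: S0 reads c2=2 → after 1×micro: -1; S1 reads c2=2 → after 2×micro: 1; S2 reads c2=2 → after 1×micro: 2 ⇒ (c0=-1, c1=1, c2=2)
macro 2: S0 reads c2=2 → after 1×micro: -5/2; S1 reads c2=2 → after 2×micro: 0; S2 reads c2=2 → after 1×micro: 2 ⇒ (c0=-5/2, c1=0, c2=2)
macro 3: S0 reads c2=2 → after 1×micro: -13/4; S1 reads c2=2 → after 2×micro: 2; S2 reads c2=2 → after 1×micro: 2 ⇒ (c0=-13/4, c1=2, c2=2)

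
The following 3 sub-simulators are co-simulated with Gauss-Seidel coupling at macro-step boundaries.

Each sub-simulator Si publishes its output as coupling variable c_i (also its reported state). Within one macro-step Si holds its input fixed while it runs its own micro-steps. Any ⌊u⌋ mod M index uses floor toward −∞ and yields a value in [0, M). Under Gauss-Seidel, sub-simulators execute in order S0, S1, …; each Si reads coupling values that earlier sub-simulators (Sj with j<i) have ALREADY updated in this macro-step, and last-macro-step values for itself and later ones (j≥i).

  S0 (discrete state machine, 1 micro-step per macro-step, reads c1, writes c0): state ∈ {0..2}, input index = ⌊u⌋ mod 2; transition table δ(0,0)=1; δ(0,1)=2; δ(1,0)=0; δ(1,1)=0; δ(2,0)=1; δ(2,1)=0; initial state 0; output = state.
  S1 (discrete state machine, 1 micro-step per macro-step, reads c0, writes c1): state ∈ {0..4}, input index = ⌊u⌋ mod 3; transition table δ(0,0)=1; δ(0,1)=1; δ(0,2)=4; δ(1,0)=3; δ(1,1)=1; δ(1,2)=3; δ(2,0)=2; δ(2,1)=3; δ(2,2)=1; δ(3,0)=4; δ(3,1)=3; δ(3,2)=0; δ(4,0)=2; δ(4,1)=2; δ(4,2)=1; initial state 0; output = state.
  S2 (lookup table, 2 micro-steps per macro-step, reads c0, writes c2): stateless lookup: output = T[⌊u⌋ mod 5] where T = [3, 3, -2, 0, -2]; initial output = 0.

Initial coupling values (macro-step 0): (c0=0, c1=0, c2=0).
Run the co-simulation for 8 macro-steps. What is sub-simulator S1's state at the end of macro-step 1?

S1 state at macro-step 1 = 1

macro 1: S0 reads c1=0 → after 1×micro: 1; S1 reads c0=1 → after 1×micro: 1; S2 reads c0=1 → after 2×micro: 3 ⇒ (c0=1, c1=1, c2=3)
macro 2: S0 reads c1=1 → after 1×micro: 0; S1 reads c0=0 → after 1×micro: 3; S2 reads c0=0 → after 2×micro: 3 ⇒ (c0=0, c1=3, c2=3)
macro 3: S0 reads c1=3 → after 1×micro: 2; S1 reads c0=2 → after 1×micro: 0; S2 reads c0=2 → after 2×micro: -2 ⇒ (c0=2, c1=0, c2=-2)
macro 4: S0 reads c1=0 → after 1×micro: 1; S1 reads c0=1 → after 1×micro: 1; S2 reads c0=1 → after 2×micro: 3 ⇒ (c0=1, c1=1, c2=3)
macro 5: S0 reads c1=1 → after 1×micro: 0; S1 reads c0=0 → after 1×micro: 3; S2 reads c0=0 → after 2×micro: 3 ⇒ (c0=0, c1=3, c2=3)
macro 6: S0 reads c1=3 → after 1×micro: 2; S1 reads c0=2 → after 1×micro: 0; S2 reads c0=2 → after 2×micro: -2 ⇒ (c0=2, c1=0, c2=-2)
macro 7: S0 reads c1=0 → after 1×micro: 1; S1 reads c0=1 → after 1×micro: 1; S2 reads c0=1 → after 2×micro: 3 ⇒ (c0=1, c1=1, c2=3)
macro 8: S0 reads c1=1 → after 1×micro: 0; S1 reads c0=0 → after 1×micro: 3; S2 reads c0=0 → after 2×micro: 3 ⇒ (c0=0, c1=3, c2=3)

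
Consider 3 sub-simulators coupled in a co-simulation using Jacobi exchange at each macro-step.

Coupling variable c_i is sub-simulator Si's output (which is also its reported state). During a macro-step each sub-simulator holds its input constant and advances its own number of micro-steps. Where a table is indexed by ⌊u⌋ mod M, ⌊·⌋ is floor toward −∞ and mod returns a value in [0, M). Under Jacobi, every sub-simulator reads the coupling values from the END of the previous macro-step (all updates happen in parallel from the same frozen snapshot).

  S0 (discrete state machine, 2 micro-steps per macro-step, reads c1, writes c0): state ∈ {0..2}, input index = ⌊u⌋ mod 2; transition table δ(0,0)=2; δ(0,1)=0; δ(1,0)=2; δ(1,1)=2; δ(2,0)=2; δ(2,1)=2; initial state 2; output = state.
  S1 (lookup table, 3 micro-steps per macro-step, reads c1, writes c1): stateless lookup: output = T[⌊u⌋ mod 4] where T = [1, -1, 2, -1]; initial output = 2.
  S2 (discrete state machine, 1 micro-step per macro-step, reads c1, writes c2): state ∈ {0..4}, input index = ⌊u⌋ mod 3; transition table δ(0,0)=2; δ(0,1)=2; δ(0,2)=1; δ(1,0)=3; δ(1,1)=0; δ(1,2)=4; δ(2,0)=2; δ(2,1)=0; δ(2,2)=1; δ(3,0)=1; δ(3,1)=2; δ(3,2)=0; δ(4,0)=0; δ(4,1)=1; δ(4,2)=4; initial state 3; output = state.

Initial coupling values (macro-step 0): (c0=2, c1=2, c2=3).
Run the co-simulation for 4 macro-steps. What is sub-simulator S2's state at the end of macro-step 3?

S2 state at macro-step 3 = 4

macro 1: S0 reads c1=2 → after 2×micro: 2; S1 reads c1=2 → after 3×micro: 2; S2 reads c1=2 → after 1×micro: 0 ⇒ (c0=2, c1=2, c2=0)
macro 2: S0 reads c1=2 → after 2×micro: 2; S1 reads c1=2 → after 3×micro: 2; S2 reads c1=2 → after 1×micro: 1 ⇒ (c0=2, c1=2, c2=1)
macro 3: S0 reads c1=2 → after 2×micro: 2; S1 reads c1=2 → after 3×micro: 2; S2 reads c1=2 → after 1×micro: 4 ⇒ (c0=2, c1=2, c2=4)
macro 4: S0 reads c1=2 → after 2×micro: 2; S1 reads c1=2 → after 3×micro: 2; S2 reads c1=2 → after 1×micro: 4 ⇒ (c0=2, c1=2, c2=4)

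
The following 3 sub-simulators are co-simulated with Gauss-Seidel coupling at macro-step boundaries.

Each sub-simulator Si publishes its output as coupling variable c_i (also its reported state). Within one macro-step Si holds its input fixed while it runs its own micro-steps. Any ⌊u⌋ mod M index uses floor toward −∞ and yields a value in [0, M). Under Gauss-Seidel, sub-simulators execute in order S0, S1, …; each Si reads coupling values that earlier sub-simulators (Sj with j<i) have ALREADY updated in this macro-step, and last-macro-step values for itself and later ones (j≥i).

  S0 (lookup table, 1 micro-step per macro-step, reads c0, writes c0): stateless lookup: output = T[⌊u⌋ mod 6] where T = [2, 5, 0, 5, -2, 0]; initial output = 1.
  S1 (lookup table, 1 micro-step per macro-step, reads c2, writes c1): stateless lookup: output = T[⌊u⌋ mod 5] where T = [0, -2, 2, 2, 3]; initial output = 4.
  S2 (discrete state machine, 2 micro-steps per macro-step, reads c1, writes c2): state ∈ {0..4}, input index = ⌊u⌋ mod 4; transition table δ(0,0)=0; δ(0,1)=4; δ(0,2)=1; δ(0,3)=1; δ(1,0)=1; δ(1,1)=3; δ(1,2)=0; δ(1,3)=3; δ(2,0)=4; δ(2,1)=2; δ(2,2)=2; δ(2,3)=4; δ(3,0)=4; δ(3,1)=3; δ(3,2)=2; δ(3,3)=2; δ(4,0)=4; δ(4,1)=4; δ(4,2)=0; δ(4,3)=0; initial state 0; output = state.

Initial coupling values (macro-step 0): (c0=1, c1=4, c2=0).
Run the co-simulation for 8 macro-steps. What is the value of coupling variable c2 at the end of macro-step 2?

macro 1: S0 reads c0=1 → after 1×micro: 5; S1 reads c2=0 → after 1×micro: 0; S2 reads c1=0 → after 2×micro: 0 ⇒ (c0=5, c1=0, c2=0)
macro 2: S0 reads c0=5 → after 1×micro: 0; S1 reads c2=0 → after 1×micro: 0; S2 reads c1=0 → after 2×micro: 0 ⇒ (c0=0, c1=0, c2=0)
macro 3: S0 reads c0=0 → after 1×micro: 2; S1 reads c2=0 → after 1×micro: 0; S2 reads c1=0 → after 2×micro: 0 ⇒ (c0=2, c1=0, c2=0)
macro 4: S0 reads c0=2 → after 1×micro: 0; S1 reads c2=0 → after 1×micro: 0; S2 reads c1=0 → after 2×micro: 0 ⇒ (c0=0, c1=0, c2=0)
macro 5: S0 reads c0=0 → after 1×micro: 2; S1 reads c2=0 → after 1×micro: 0; S2 reads c1=0 → after 2×micro: 0 ⇒ (c0=2, c1=0, c2=0)
macro 6: S0 reads c0=2 → after 1×micro: 0; S1 reads c2=0 → after 1×micro: 0; S2 reads c1=0 → after 2×micro: 0 ⇒ (c0=0, c1=0, c2=0)
macro 7: S0 reads c0=0 → after 1×micro: 2; S1 reads c2=0 → after 1×micro: 0; S2 reads c1=0 → after 2×micro: 0 ⇒ (c0=2, c1=0, c2=0)
macro 8: S0 reads c0=2 → after 1×micro: 0; S1 reads c2=0 → after 1×micro: 0; S2 reads c1=0 → after 2×micro: 0 ⇒ (c0=0, c1=0, c2=0)

c2 at macro-step 2 = 0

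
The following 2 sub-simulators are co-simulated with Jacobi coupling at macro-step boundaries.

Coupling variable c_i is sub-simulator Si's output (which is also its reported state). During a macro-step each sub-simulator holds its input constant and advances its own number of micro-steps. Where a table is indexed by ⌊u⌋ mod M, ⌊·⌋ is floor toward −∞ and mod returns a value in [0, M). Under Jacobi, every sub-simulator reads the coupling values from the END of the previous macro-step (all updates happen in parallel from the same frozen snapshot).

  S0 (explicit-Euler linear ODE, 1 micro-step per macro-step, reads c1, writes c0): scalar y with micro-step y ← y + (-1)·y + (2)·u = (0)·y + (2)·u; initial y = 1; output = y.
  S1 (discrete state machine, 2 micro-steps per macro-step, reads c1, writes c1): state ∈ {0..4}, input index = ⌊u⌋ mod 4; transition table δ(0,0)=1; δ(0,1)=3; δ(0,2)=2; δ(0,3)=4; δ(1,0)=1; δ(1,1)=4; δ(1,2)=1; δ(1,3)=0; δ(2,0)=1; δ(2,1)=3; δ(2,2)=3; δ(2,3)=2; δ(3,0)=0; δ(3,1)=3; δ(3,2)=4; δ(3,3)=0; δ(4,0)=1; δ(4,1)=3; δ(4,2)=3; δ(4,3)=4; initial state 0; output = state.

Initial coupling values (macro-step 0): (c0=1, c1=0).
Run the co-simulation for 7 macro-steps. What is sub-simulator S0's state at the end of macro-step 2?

macro 1: S0 reads c1=0 → after 1×micro: 0; S1 reads c1=0 → after 2×micro: 1 ⇒ (c0=0, c1=1)
macro 2: S0 reads c1=1 → after 1×micro: 2; S1 reads c1=1 → after 2×micro: 3 ⇒ (c0=2, c1=3)
macro 3: S0 reads c1=3 → after 1×micro: 6; S1 reads c1=3 → after 2×micro: 4 ⇒ (c0=6, c1=4)
macro 4: S0 reads c1=4 → after 1×micro: 8; S1 reads c1=4 → after 2×micro: 1 ⇒ (c0=8, c1=1)
macro 5: S0 reads c1=1 → after 1×micro: 2; S1 reads c1=1 → after 2×micro: 3 ⇒ (c0=2, c1=3)
macro 6: S0 reads c1=3 → after 1×micro: 6; S1 reads c1=3 → after 2×micro: 4 ⇒ (c0=6, c1=4)
macro 7: S0 reads c1=4 → after 1×micro: 8; S1 reads c1=4 → after 2×micro: 1 ⇒ (c0=8, c1=1)

S0 state at macro-step 2 = 2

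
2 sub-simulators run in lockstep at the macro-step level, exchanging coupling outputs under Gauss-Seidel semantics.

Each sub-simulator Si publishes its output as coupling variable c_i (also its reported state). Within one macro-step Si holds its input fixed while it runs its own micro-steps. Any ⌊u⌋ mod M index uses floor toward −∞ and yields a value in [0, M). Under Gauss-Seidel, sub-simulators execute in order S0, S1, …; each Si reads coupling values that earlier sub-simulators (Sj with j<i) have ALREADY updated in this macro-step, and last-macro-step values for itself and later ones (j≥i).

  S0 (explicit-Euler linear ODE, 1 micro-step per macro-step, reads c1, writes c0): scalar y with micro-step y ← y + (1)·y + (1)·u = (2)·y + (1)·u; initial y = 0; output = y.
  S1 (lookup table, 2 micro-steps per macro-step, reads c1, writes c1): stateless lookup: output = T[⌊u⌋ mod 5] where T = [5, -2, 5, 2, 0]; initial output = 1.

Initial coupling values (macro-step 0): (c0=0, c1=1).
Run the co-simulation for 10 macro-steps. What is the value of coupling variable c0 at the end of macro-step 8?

macro 1: S0 reads c1=1 → after 1×micro: 1; S1 reads c1=1 → after 2×micro: -2 ⇒ (c0=1, c1=-2)
macro 2: S0 reads c1=-2 → after 1×micro: 0; S1 reads c1=-2 → after 2×micro: 2 ⇒ (c0=0, c1=2)
macro 3: S0 reads c1=2 → after 1×micro: 2; S1 reads c1=2 → after 2×micro: 5 ⇒ (c0=2, c1=5)
macro 4: S0 reads c1=5 → after 1×micro: 9; S1 reads c1=5 → after 2×micro: 5 ⇒ (c0=9, c1=5)
macro 5: S0 reads c1=5 → after 1×micro: 23; S1 reads c1=5 → after 2×micro: 5 ⇒ (c0=23, c1=5)
macro 6: S0 reads c1=5 → after 1×micro: 51; S1 reads c1=5 → after 2×micro: 5 ⇒ (c0=51, c1=5)
macro 7: S0 reads c1=5 → after 1×micro: 107; S1 reads c1=5 → after 2×micro: 5 ⇒ (c0=107, c1=5)
macro 8: S0 reads c1=5 → after 1×micro: 219; S1 reads c1=5 → after 2×micro: 5 ⇒ (c0=219, c1=5)
macro 9: S0 reads c1=5 → after 1×micro: 443; S1 reads c1=5 → after 2×micro: 5 ⇒ (c0=443, c1=5)
macro 10: S0 reads c1=5 → after 1×micro: 891; S1 reads c1=5 → after 2×micro: 5 ⇒ (c0=891, c1=5)

c0 at macro-step 8 = 219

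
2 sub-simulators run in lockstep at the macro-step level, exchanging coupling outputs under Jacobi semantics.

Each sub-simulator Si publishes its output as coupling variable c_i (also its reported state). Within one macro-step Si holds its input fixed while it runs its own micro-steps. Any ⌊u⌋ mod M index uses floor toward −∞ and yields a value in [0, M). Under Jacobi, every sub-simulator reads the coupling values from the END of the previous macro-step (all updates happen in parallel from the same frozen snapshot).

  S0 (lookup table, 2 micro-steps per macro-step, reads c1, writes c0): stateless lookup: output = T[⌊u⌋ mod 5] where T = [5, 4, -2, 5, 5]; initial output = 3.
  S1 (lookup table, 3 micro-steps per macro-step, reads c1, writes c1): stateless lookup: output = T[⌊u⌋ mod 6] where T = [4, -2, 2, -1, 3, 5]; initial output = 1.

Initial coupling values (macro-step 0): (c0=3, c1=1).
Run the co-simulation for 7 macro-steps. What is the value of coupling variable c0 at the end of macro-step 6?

c0 at macro-step 6 = 5

macro 1: S0 reads c1=1 → after 2×micro: 4; S1 reads c1=1 → after 3×micro: -2 ⇒ (c0=4, c1=-2)
macro 2: S0 reads c1=-2 → after 2×micro: 5; S1 reads c1=-2 → after 3×micro: 3 ⇒ (c0=5, c1=3)
macro 3: S0 reads c1=3 → after 2×micro: 5; S1 reads c1=3 → after 3×micro: -1 ⇒ (c0=5, c1=-1)
macro 4: S0 reads c1=-1 → after 2×micro: 5; S1 reads c1=-1 → after 3×micro: 5 ⇒ (c0=5, c1=5)
macro 5: S0 reads c1=5 → after 2×micro: 5; S1 reads c1=5 → after 3×micro: 5 ⇒ (c0=5, c1=5)
macro 6: S0 reads c1=5 → after 2×micro: 5; S1 reads c1=5 → after 3×micro: 5 ⇒ (c0=5, c1=5)
macro 7: S0 reads c1=5 → after 2×micro: 5; S1 reads c1=5 → after 3×micro: 5 ⇒ (c0=5, c1=5)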